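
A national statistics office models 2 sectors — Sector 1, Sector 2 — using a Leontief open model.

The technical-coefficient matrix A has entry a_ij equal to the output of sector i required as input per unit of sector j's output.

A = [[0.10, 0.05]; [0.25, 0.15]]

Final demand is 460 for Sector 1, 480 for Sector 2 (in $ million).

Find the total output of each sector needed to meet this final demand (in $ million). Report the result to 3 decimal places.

x_1 = 551.495, x_2 = 726.910

I − A =
  [   0.90    -0.05]
  [  -0.25     0.85]
det(I−A) = (0.90)(0.85) − (-0.05)(-0.25) = 0.7525
adj(I−A) = [[0.85, 0.05], [0.25, 0.90]]
(I − A)⁻¹ = adj(I−A) / det(I−A) ≈
  [   1.1296     0.0664]
  [   0.3322     1.1960]
x = (I − A)⁻¹ d = adj(I−A)·d / det(I−A), with det(I−A) = 0.7525:
  x_1 = (0.85·460 + 0.05·480) / 0.7525 = 415.00 / 0.7525 ≈ 551.495
  x_2 = (0.25·460 + 0.90·480) / 0.7525 = 547.00 / 0.7525 ≈ 726.910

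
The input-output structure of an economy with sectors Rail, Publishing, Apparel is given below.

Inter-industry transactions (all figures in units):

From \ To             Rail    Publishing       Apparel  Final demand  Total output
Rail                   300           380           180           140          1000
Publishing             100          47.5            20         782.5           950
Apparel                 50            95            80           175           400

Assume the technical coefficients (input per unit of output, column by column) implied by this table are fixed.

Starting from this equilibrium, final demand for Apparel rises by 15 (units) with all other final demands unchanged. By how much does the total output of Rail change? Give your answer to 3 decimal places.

Δx_1 = 14.293

Technical coefficients a_ij = z_ij / X_j:
  a_11 = 300/1000 = 0.30, a_21 = 100/1000 = 0.10, a_31 = 50/1000 = 0.05
  a_12 = 380/950 = 0.40, a_22 = 47.5/950 = 0.05, a_32 = 95/950 = 0.10
  a_13 = 180/400 = 0.45, a_23 = 20/400 = 0.05, a_33 = 80/400 = 0.20
I − A =
  [   0.70    -0.40    -0.45]
  [  -0.10     0.95    -0.05]
  [  -0.05    -0.10     0.80]
Cofactors of I−A, C_ij = (−1)^(i+j)·(minor ij) (rows/columns in the sector order above):
  C_11 = (0.95)(0.80) − (-0.05)(-0.10) = 0.7550
  C_12 = −[(-0.10)(0.80) − (-0.05)(-0.05)] = 0.0825
  C_13 = (-0.10)(-0.10) − (0.95)(-0.05) = 0.0575
  C_21 = −[(-0.40)(0.80) − (-0.45)(-0.10)] = 0.3650
  C_22 = (0.70)(0.80) − (-0.45)(-0.05) = 0.5375
  C_23 = −[(0.70)(-0.10) − (-0.40)(-0.05)] = 0.0900
  C_31 = (-0.40)(-0.05) − (-0.45)(0.95) = 0.4475
  C_32 = −[(0.70)(-0.05) − (-0.45)(-0.10)] = 0.0800
  C_33 = (0.70)(0.95) − (-0.40)(-0.10) = 0.6250
det(I−A) = Σ_j (I−A)_1j·C_1j = (0.70)(0.7550) + (-0.40)(0.0825) + (-0.45)(0.0575) = 0.469625
adj(I−A) = Cᵀ =
  [ 0.7550   0.3650   0.4475]
  [ 0.0825   0.5375   0.0800]
  [ 0.0575   0.0900   0.6250]
(I − A)⁻¹ = adj(I−A) / det(I−A) ≈
  [   1.6077     0.7772     0.9529]
  [   0.1757     1.1445     0.1703]
  [   0.1224     0.1916     1.3308]
Δx = (I − A)⁻¹ Δd with Δd having +15 in the Apparel component and 0 elsewhere.
So Δx_1 = L_13 · (+15), where L_13 = adj(I−A)_13 / det(I−A) = 0.4475 / 0.469625.
Δx_1 = 0.4475 × (+15) / 0.469625 = 6.7125 / 0.469625 ≈ 14.293.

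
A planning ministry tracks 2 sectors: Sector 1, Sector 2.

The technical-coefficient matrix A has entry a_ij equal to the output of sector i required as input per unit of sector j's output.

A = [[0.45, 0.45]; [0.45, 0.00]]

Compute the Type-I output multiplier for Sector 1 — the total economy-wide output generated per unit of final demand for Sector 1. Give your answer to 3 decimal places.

m_1 = 4.173

I − A =
  [   0.55    -0.45]
  [  -0.45     1.00]
det(I−A) = (0.55)(1.00) − (-0.45)(-0.45) = 0.3475
adj(I−A) = [[1.00, 0.45], [0.45, 0.55]]
(I − A)⁻¹ = adj(I−A) / det(I−A) ≈
  [   2.8777     1.2950]
  [   1.2950     1.5827]
The output multiplier for sector j is the column-j sum of the Leontief inverse (I − A)⁻¹ = adj(I−A) / det(I−A).
Column 1 of adj(I−A): (1.00, 0.45); det(I−A) = 0.3475.
m_1 = (1.00 + 0.45) / 0.3475 = 1.45 / 0.3475 ≈ 4.173.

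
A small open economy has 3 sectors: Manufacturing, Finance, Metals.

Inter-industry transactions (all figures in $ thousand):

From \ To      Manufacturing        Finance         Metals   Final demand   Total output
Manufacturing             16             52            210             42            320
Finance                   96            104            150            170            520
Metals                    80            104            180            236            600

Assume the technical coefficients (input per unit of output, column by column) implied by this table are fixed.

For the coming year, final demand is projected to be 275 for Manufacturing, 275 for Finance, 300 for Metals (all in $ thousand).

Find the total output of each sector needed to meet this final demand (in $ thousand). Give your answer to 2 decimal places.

x_1 = 737.88, x_2 = 918.77, x_3 = 954.61

Technical coefficients a_ij = z_ij / X_j:
  a_11 = 16/320 = 0.05, a_21 = 96/320 = 0.30, a_31 = 80/320 = 0.25
  a_12 = 52/520 = 0.10, a_22 = 104/520 = 0.20, a_32 = 104/520 = 0.20
  a_13 = 210/600 = 0.35, a_23 = 150/600 = 0.25, a_33 = 180/600 = 0.30
I − A =
  [   0.95    -0.10    -0.35]
  [  -0.30     0.80    -0.25]
  [  -0.25    -0.20     0.70]
Cofactors of I−A, C_ij = (−1)^(i+j)·(minor ij) (rows/columns in the sector order above):
  C_11 = (0.80)(0.70) − (-0.25)(-0.20) = 0.5100
  C_12 = −[(-0.30)(0.70) − (-0.25)(-0.25)] = 0.2725
  C_13 = (-0.30)(-0.20) − (0.80)(-0.25) = 0.2600
  C_21 = −[(-0.10)(0.70) − (-0.35)(-0.20)] = 0.1400
  C_22 = (0.95)(0.70) − (-0.35)(-0.25) = 0.5775
  C_23 = −[(0.95)(-0.20) − (-0.10)(-0.25)] = 0.2150
  C_31 = (-0.10)(-0.25) − (-0.35)(0.80) = 0.3050
  C_32 = −[(0.95)(-0.25) − (-0.35)(-0.30)] = 0.3425
  C_33 = (0.95)(0.80) − (-0.10)(-0.30) = 0.7300
det(I−A) = Σ_j (I−A)_1j·C_1j = (0.95)(0.5100) + (-0.10)(0.2725) + (-0.35)(0.2600) = 0.36625
adj(I−A) = Cᵀ =
  [ 0.5100   0.1400   0.3050]
  [ 0.2725   0.5775   0.3425]
  [ 0.2600   0.2150   0.7300]
(I − A)⁻¹ = adj(I−A) / det(I−A) ≈
  [   1.3925     0.3823     0.8328]
  [   0.7440     1.5768     0.9352]
  [   0.7099     0.5870     1.9932]
x = (I − A)⁻¹ d = adj(I−A)·d / det(I−A), with det(I−A) = 0.36625:
  x_1 = (0.5100·275 + 0.1400·275 + 0.3050·300) / 0.36625 = 270.25 / 0.36625 ≈ 737.88
  x_2 = (0.2725·275 + 0.5775·275 + 0.3425·300) / 0.36625 = 336.50 / 0.36625 ≈ 918.77
  x_3 = (0.2600·275 + 0.2150·275 + 0.7300·300) / 0.36625 = 349.625 / 0.36625 ≈ 954.61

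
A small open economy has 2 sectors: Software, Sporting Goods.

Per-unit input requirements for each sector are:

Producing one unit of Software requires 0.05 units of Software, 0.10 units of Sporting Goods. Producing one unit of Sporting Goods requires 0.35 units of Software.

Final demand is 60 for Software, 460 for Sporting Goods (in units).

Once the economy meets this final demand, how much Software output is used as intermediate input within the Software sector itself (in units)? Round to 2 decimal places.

z_11 = 12.08

I − A =
  [   0.95    -0.35]
  [  -0.10     1.00]
det(I−A) = (0.95)(1.00) − (-0.35)(-0.10) = 0.9150
adj(I−A) = [[1.00, 0.35], [0.10, 0.95]]
(I − A)⁻¹ = adj(I−A) / det(I−A) ≈
  [   1.0929     0.3825]
  [   0.1093     1.0383]
First solve x = (I − A)⁻¹ d = adj(I−A)·d / det(I−A); in particular x_1 = (1.00·60 + 0.35·460) / 0.9150 = 221.00 / 0.9150 ≈ 241.5301.
Intermediate flow from 1 to 1: z_11 = a_11 · x_1 = 0.05 × 221.00 / 0.9150 = 11.05 / 0.9150 ≈ 12.08.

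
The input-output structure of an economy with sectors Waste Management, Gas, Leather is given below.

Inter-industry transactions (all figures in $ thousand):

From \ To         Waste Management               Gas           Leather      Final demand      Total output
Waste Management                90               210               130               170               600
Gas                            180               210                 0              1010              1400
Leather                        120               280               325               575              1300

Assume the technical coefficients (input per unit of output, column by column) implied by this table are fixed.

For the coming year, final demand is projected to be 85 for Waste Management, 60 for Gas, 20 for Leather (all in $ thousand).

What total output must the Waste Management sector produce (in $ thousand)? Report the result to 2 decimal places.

Technical coefficients a_ij = z_ij / X_j:
  a_WW = 90/600 = 0.15, a_GW = 180/600 = 0.30, a_LW = 120/600 = 0.20
  a_WG = 210/1400 = 0.15, a_GG = 210/1400 = 0.15, a_LG = 280/1400 = 0.20
  a_WL = 130/1300 = 0.10, a_GL = 0/1300 = 0.00, a_LL = 325/1300 = 0.25
I − A =
  [   0.85    -0.15    -0.10]
  [  -0.30     0.85     0.00]
  [  -0.20    -0.20     0.75]
Cofactors of I−A, C_ij = (−1)^(i+j)·(minor ij) (rows/columns in the sector order above):
  C_11 = (0.85)(0.75) − (0.00)(-0.20) = 0.6375
  C_12 = −[(-0.30)(0.75) − (0.00)(-0.20)] = 0.2250
  C_13 = (-0.30)(-0.20) − (0.85)(-0.20) = 0.2300
  C_21 = −[(-0.15)(0.75) − (-0.10)(-0.20)] = 0.1325
  C_22 = (0.85)(0.75) − (-0.10)(-0.20) = 0.6175
  C_23 = −[(0.85)(-0.20) − (-0.15)(-0.20)] = 0.2000
  C_31 = (-0.15)(0.00) − (-0.10)(0.85) = 0.0850
  C_32 = −[(0.85)(0.00) − (-0.10)(-0.30)] = 0.0300
  C_33 = (0.85)(0.85) − (-0.15)(-0.30) = 0.6775
det(I−A) = Σ_j (I−A)_1j·C_1j = (0.85)(0.6375) + (-0.15)(0.2250) + (-0.10)(0.2300) = 0.485125
adj(I−A) = Cᵀ =
  [ 0.6375   0.1325   0.0850]
  [ 0.2250   0.6175   0.0300]
  [ 0.2300   0.2000   0.6775]
(I − A)⁻¹ = adj(I−A) / det(I−A) ≈
  [   1.3141     0.2731     0.1752]
  [   0.4638     1.2729     0.0618]
  [   0.4741     0.4123     1.3965]
x = (I − A)⁻¹ d = adj(I−A)·d / det(I−A), with det(I−A) = 0.485125:
  x_W = (0.6375·85 + 0.1325·60 + 0.0850·20) / 0.485125 = 63.8375 / 0.485125 ≈ 131.59
  x_G = (0.2250·85 + 0.6175·60 + 0.0300·20) / 0.485125 = 56.775 / 0.485125 ≈ 117.03
  x_L = (0.2300·85 + 0.2000·60 + 0.6775·20) / 0.485125 = 45.10 / 0.485125 ≈ 92.97

x_W = 131.59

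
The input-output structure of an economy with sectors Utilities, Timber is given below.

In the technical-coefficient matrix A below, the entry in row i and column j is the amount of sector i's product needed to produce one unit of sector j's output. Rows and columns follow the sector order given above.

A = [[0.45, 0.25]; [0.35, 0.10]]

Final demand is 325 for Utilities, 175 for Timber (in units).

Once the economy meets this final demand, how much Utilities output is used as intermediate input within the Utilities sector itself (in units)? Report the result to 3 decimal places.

I − A =
  [   0.55    -0.25]
  [  -0.35     0.90]
det(I−A) = (0.55)(0.90) − (-0.25)(-0.35) = 0.4075
adj(I−A) = [[0.90, 0.25], [0.35, 0.55]]
(I − A)⁻¹ = adj(I−A) / det(I−A) ≈
  [   2.2086     0.6135]
  [   0.8589     1.3497]
First solve x = (I − A)⁻¹ d = adj(I−A)·d / det(I−A); in particular x_U = (0.90·325 + 0.25·175) / 0.4075 = 336.25 / 0.4075 ≈ 825.15337.
Intermediate flow from U to U: z_UU = a_UU · x_U = 0.45 × 336.25 / 0.4075 = 151.3125 / 0.4075 ≈ 371.319.

z_UU = 371.319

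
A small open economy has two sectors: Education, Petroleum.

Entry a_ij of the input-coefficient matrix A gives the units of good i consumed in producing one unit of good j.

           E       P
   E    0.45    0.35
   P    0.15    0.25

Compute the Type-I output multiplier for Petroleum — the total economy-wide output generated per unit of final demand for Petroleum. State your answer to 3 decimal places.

I − A =
  [   0.55    -0.35]
  [  -0.15     0.75]
det(I−A) = (0.55)(0.75) − (-0.35)(-0.15) = 0.3600
adj(I−A) = [[0.75, 0.35], [0.15, 0.55]]
(I − A)⁻¹ = adj(I−A) / det(I−A) ≈
  [   2.0833     0.9722]
  [   0.4167     1.5278]
The output multiplier for sector j is the column-j sum of the Leontief inverse (I − A)⁻¹ = adj(I−A) / det(I−A).
Column P of adj(I−A): (0.35, 0.55); det(I−A) = 0.3600.
m_P = (0.35 + 0.55) / 0.3600 = 0.90 / 0.3600 = 2.500.

m_P = 2.500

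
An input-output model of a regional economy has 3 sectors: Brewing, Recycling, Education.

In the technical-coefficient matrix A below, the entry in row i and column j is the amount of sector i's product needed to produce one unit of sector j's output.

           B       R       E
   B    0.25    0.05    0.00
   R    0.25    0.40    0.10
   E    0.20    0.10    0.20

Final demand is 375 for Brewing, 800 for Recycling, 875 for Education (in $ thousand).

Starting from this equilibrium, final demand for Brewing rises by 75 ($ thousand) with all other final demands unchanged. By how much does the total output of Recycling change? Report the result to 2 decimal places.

I − A =
  [   0.75    -0.05     0.00]
  [  -0.25     0.60    -0.10]
  [  -0.20    -0.10     0.80]
Cofactors of I−A, C_ij = (−1)^(i+j)·(minor ij) (rows/columns in the sector order above):
  C_11 = (0.60)(0.80) − (-0.10)(-0.10) = 0.4700
  C_12 = −[(-0.25)(0.80) − (-0.10)(-0.20)] = 0.2200
  C_13 = (-0.25)(-0.10) − (0.60)(-0.20) = 0.1450
  C_21 = −[(-0.05)(0.80) − (0.00)(-0.10)] = 0.0400
  C_22 = (0.75)(0.80) − (0.00)(-0.20) = 0.6000
  C_23 = −[(0.75)(-0.10) − (-0.05)(-0.20)] = 0.0850
  C_31 = (-0.05)(-0.10) − (0.00)(0.60) = 0.0050
  C_32 = −[(0.75)(-0.10) − (0.00)(-0.25)] = 0.0750
  C_33 = (0.75)(0.60) − (-0.05)(-0.25) = 0.4375
det(I−A) = Σ_j (I−A)_1j·C_1j = (0.75)(0.4700) + (-0.05)(0.2200) + (0.00)(0.1450) = 0.3415
adj(I−A) = Cᵀ =
  [ 0.4700   0.0400   0.0050]
  [ 0.2200   0.6000   0.0750]
  [ 0.1450   0.0850   0.4375]
(I − A)⁻¹ = adj(I−A) / det(I−A) ≈
  [   1.3763     0.1171     0.0146]
  [   0.6442     1.7570     0.2196]
  [   0.4246     0.2489     1.2811]
Δx = (I − A)⁻¹ Δd with Δd having +75 in the Brewing component and 0 elsewhere.
So Δx_R = L_RB · (+75), where L_RB = adj(I−A)_RB / det(I−A) = 0.2200 / 0.3415.
Δx_R = 0.2200 × (+75) / 0.3415 = 16.50 / 0.3415 ≈ 48.32.

Δx_R = 48.32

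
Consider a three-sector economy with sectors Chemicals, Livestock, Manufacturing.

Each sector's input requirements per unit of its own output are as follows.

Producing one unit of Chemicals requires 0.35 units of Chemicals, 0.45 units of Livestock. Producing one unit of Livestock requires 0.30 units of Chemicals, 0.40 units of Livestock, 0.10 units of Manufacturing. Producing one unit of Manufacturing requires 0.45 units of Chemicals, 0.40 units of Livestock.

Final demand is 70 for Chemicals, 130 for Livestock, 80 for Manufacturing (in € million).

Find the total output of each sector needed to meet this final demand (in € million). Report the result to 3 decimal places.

I − A =
  [   0.65    -0.30    -0.45]
  [  -0.45     0.60    -0.40]
  [   0.00    -0.10     1.00]
Cofactors of I−A, C_ij = (−1)^(i+j)·(minor ij) (rows/columns in the sector order above):
  C_11 = (0.60)(1.00) − (-0.40)(-0.10) = 0.5600
  C_12 = −[(-0.45)(1.00) − (-0.40)(0.00)] = 0.4500
  C_13 = (-0.45)(-0.10) − (0.60)(0.00) = 0.0450
  C_21 = −[(-0.30)(1.00) − (-0.45)(-0.10)] = 0.3450
  C_22 = (0.65)(1.00) − (-0.45)(0.00) = 0.6500
  C_23 = −[(0.65)(-0.10) − (-0.30)(0.00)] = 0.0650
  C_31 = (-0.30)(-0.40) − (-0.45)(0.60) = 0.3900
  C_32 = −[(0.65)(-0.40) − (-0.45)(-0.45)] = 0.4625
  C_33 = (0.65)(0.60) − (-0.30)(-0.45) = 0.2550
det(I−A) = Σ_j (I−A)_1j·C_1j = (0.65)(0.5600) + (-0.30)(0.4500) + (-0.45)(0.0450) = 0.20875
adj(I−A) = Cᵀ =
  [ 0.5600   0.3450   0.3900]
  [ 0.4500   0.6500   0.4625]
  [ 0.0450   0.0650   0.2550]
(I − A)⁻¹ = adj(I−A) / det(I−A) ≈
  [   2.6826     1.6527     1.8683]
  [   2.1557     3.1138     2.2156]
  [   0.2156     0.3114     1.2216]
x = (I − A)⁻¹ d = adj(I−A)·d / det(I−A), with det(I−A) = 0.20875:
  x_C = (0.5600·70 + 0.3450·130 + 0.3900·80) / 0.20875 = 115.25 / 0.20875 ≈ 552.096
  x_L = (0.4500·70 + 0.6500·130 + 0.4625·80) / 0.20875 = 153.00 / 0.20875 ≈ 732.934
  x_M = (0.0450·70 + 0.0650·130 + 0.2550·80) / 0.20875 = 32.00 / 0.20875 ≈ 153.293

x_C = 552.096, x_L = 732.934, x_M = 153.293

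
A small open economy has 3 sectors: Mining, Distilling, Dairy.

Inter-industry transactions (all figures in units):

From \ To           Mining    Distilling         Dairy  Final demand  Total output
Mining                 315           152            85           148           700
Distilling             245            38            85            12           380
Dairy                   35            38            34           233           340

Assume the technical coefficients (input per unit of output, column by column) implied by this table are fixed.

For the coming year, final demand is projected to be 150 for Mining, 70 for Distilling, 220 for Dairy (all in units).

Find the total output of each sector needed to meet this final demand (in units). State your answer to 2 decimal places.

Technical coefficients a_ij = z_ij / X_j:
  a_11 = 315/700 = 0.45, a_21 = 245/700 = 0.35, a_31 = 35/700 = 0.05
  a_12 = 152/380 = 0.40, a_22 = 38/380 = 0.10, a_32 = 38/380 = 0.10
  a_13 = 85/340 = 0.25, a_23 = 85/340 = 0.25, a_33 = 34/340 = 0.10
I − A =
  [   0.55    -0.40    -0.25]
  [  -0.35     0.90    -0.25]
  [  -0.05    -0.10     0.90]
Cofactors of I−A, C_ij = (−1)^(i+j)·(minor ij) (rows/columns in the sector order above):
  C_11 = (0.90)(0.90) − (-0.25)(-0.10) = 0.7850
  C_12 = −[(-0.35)(0.90) − (-0.25)(-0.05)] = 0.3275
  C_13 = (-0.35)(-0.10) − (0.90)(-0.05) = 0.0800
  C_21 = −[(-0.40)(0.90) − (-0.25)(-0.10)] = 0.3850
  C_22 = (0.55)(0.90) − (-0.25)(-0.05) = 0.4825
  C_23 = −[(0.55)(-0.10) − (-0.40)(-0.05)] = 0.0750
  C_31 = (-0.40)(-0.25) − (-0.25)(0.90) = 0.3250
  C_32 = −[(0.55)(-0.25) − (-0.25)(-0.35)] = 0.2250
  C_33 = (0.55)(0.90) − (-0.40)(-0.35) = 0.3550
det(I−A) = Σ_j (I−A)_1j·C_1j = (0.55)(0.7850) + (-0.40)(0.3275) + (-0.25)(0.0800) = 0.28075
adj(I−A) = Cᵀ =
  [ 0.7850   0.3850   0.3250]
  [ 0.3275   0.4825   0.2250]
  [ 0.0800   0.0750   0.3550]
(I − A)⁻¹ = adj(I−A) / det(I−A) ≈
  [   2.7961     1.3713     1.1576]
  [   1.1665     1.7186     0.8014]
  [   0.2850     0.2671     1.2645]
x = (I − A)⁻¹ d = adj(I−A)·d / det(I−A), with det(I−A) = 0.28075:
  x_1 = (0.7850·150 + 0.3850·70 + 0.3250·220) / 0.28075 = 216.20 / 0.28075 ≈ 770.08
  x_2 = (0.3275·150 + 0.4825·70 + 0.2250·220) / 0.28075 = 132.40 / 0.28075 ≈ 471.59
  x_3 = (0.0800·150 + 0.0750·70 + 0.3550·220) / 0.28075 = 95.35 / 0.28075 ≈ 339.63

x_1 = 770.08, x_2 = 471.59, x_3 = 339.63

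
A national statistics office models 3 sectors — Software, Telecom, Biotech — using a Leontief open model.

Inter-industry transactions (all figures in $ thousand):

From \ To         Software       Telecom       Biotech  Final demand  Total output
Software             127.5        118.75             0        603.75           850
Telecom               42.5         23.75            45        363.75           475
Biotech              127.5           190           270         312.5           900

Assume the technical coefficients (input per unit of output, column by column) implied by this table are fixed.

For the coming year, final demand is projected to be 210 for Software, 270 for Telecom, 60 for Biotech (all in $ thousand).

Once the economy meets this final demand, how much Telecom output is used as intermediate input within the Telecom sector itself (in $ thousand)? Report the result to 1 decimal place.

Technical coefficients a_ij = z_ij / X_j:
  a_SS = 127.5/850 = 0.15, a_TS = 42.5/850 = 0.05, a_BS = 127.5/850 = 0.15
  a_ST = 118.75/475 = 0.25, a_TT = 23.75/475 = 0.05, a_BT = 190/475 = 0.40
  a_SB = 0/900 = 0.00, a_TB = 45/900 = 0.05, a_BB = 270/900 = 0.30
I − A =
  [   0.85    -0.25     0.00]
  [  -0.05     0.95    -0.05]
  [  -0.15    -0.40     0.70]
Cofactors of I−A, C_ij = (−1)^(i+j)·(minor ij) (rows/columns in the sector order above):
  C_11 = (0.95)(0.70) − (-0.05)(-0.40) = 0.6450
  C_12 = −[(-0.05)(0.70) − (-0.05)(-0.15)] = 0.0425
  C_13 = (-0.05)(-0.40) − (0.95)(-0.15) = 0.1625
  C_21 = −[(-0.25)(0.70) − (0.00)(-0.40)] = 0.1750
  C_22 = (0.85)(0.70) − (0.00)(-0.15) = 0.5950
  C_23 = −[(0.85)(-0.40) − (-0.25)(-0.15)] = 0.3775
  C_31 = (-0.25)(-0.05) − (0.00)(0.95) = 0.0125
  C_32 = −[(0.85)(-0.05) − (0.00)(-0.05)] = 0.0425
  C_33 = (0.85)(0.95) − (-0.25)(-0.05) = 0.7950
det(I−A) = Σ_j (I−A)_1j·C_1j = (0.85)(0.6450) + (-0.25)(0.0425) + (0.00)(0.1625) = 0.537625
adj(I−A) = Cᵀ =
  [ 0.6450   0.1750   0.0125]
  [ 0.0425   0.5950   0.0425]
  [ 0.1625   0.3775   0.7950]
(I − A)⁻¹ = adj(I−A) / det(I−A) ≈
  [   1.1997     0.3255     0.0233]
  [   0.0791     1.1067     0.0791]
  [   0.3023     0.7022     1.4787]
First solve x = (I − A)⁻¹ d = adj(I−A)·d / det(I−A); in particular x_T = (0.0425·210 + 0.5950·270 + 0.0425·60) / 0.537625 = 172.125 / 0.537625 ≈ 320.158.
Intermediate flow from T to T: z_TT = a_TT · x_T = 0.05 × 172.125 / 0.537625 = 8.60625 / 0.537625 ≈ 16.0.

z_TT = 16.0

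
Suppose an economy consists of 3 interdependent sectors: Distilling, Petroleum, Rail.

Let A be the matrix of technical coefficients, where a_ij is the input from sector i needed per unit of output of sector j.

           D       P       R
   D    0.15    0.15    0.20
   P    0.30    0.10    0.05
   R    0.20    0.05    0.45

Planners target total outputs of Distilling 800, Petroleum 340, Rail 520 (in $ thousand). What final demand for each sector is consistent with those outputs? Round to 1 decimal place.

d_D = 525.0, d_P = 40.0, d_R = 109.0

I − A =
  [   0.85    -0.15    -0.20]
  [  -0.30     0.90    -0.05]
  [  -0.20    -0.05     0.55]
d = (I − A) x:
  d_D = (+0.85)·800 + (-0.15)·340 + (-0.20)·520 = 525.0
  d_P = (-0.30)·800 + (+0.90)·340 + (-0.05)·520 = 40.0
  d_R = (-0.20)·800 + (-0.05)·340 + (+0.55)·520 = 109.0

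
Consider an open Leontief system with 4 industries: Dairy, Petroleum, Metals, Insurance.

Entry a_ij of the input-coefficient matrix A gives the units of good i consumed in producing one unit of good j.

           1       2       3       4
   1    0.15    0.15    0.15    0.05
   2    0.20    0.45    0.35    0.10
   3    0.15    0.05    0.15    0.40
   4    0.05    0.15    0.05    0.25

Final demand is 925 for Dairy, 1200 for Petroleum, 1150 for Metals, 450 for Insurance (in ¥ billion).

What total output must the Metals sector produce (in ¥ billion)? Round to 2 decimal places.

I − A =
  [   0.85    -0.15    -0.15    -0.05]
  [  -0.20     0.55    -0.35    -0.10]
  [  -0.15    -0.05     0.85    -0.40]
  [  -0.05    -0.15    -0.05     0.75]
Compute the cofactors C_ij = (−1)^(i+j)·(3×3 minor ij) of I−A; the adjugate is their transpose:
adj(I−A) = Cᵀ =
  [ 0.292500   0.113750   0.103750   0.090000]
  [ 0.174875   0.502500   0.250250   0.212125]
  [ 0.090375   0.103750   0.311750   0.186125]
  [ 0.060500   0.115000   0.077750   0.335250]
det(I−A) = Σ_j (I−A)_1j·C_1j = (0.85)(0.292500) + (-0.15)(0.174875) + (-0.15)(0.090375) + (-0.05)(0.060500) = 0.2058125
(I − A)⁻¹ = adj(I−A) / det(I−A) ≈
  [   1.4212     0.5527     0.5041     0.4373]
  [   0.8497     2.4415     1.2159     1.0307]
  [   0.4391     0.5041     1.5147     0.9043]
  [   0.2940     0.5588     0.3778     1.6289]
x = (I − A)⁻¹ d = adj(I−A)·d / det(I−A), with det(I−A) = 0.2058125:
  x_1 = (0.292500·925 + 0.113750·1200 + 0.103750·1150 + 0.090000·450) / 0.2058125 = 566.875 / 0.2058125 ≈ 2754.33
  x_2 = (0.174875·925 + 0.502500·1200 + 0.250250·1150 + 0.212125·450) / 0.2058125 = 1148.003125 / 0.2058125 ≈ 5577.91
  x_3 = (0.090375·925 + 0.103750·1200 + 0.311750·1150 + 0.186125·450) / 0.2058125 = 650.365625 / 0.2058125 ≈ 3159.99
  x_4 = (0.060500·925 + 0.115000·1200 + 0.077750·1150 + 0.335250·450) / 0.2058125 = 434.2375 / 0.2058125 ≈ 2109.87

x_3 = 3159.99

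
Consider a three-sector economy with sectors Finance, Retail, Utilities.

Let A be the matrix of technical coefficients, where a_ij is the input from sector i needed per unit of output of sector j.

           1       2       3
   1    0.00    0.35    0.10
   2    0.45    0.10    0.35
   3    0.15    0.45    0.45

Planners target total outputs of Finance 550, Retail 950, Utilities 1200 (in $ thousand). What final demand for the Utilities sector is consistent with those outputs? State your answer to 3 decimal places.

d_3 = 150.000

I − A =
  [   1.00    -0.35    -0.10]
  [  -0.45     0.90    -0.35]
  [  -0.15    -0.45     0.55]
d = (I − A) x:
  d_1 = (+1.00)·550 + (-0.35)·950 + (-0.10)·1200 = 97.500
  d_2 = (-0.45)·550 + (+0.90)·950 + (-0.35)·1200 = 187.500
  d_3 = (-0.15)·550 + (-0.45)·950 + (+0.55)·1200 = 150.000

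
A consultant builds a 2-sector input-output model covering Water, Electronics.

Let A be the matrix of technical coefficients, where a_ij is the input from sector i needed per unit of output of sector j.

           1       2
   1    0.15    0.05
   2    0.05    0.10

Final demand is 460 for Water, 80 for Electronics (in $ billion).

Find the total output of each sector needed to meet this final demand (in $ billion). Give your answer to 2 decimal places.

I − A =
  [   0.85    -0.05]
  [  -0.05     0.90]
det(I−A) = (0.85)(0.90) − (-0.05)(-0.05) = 0.7625
adj(I−A) = [[0.90, 0.05], [0.05, 0.85]]
(I − A)⁻¹ = adj(I−A) / det(I−A) ≈
  [   1.1803     0.0656]
  [   0.0656     1.1148]
x = (I − A)⁻¹ d = adj(I−A)·d / det(I−A), with det(I−A) = 0.7625:
  x_1 = (0.90·460 + 0.05·80) / 0.7625 = 418.00 / 0.7625 ≈ 548.20
  x_2 = (0.05·460 + 0.85·80) / 0.7625 = 91.00 / 0.7625 ≈ 119.34

x_1 = 548.20, x_2 = 119.34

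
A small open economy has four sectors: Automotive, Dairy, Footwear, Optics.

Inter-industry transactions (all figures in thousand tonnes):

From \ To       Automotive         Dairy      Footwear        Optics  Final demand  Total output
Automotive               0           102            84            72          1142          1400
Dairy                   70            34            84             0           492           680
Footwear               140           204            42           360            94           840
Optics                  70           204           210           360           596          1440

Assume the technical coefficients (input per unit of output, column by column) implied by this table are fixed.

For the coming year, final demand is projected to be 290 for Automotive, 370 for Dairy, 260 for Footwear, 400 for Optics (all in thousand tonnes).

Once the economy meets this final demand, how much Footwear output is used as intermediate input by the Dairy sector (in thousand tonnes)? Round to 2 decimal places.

Technical coefficients a_ij = z_ij / X_j:
  a_AA = 0/1400 = 0.00, a_DA = 70/1400 = 0.05, a_FA = 140/1400 = 0.10, a_OA = 70/1400 = 0.05
  a_AD = 102/680 = 0.15, a_DD = 34/680 = 0.05, a_FD = 204/680 = 0.30, a_OD = 204/680 = 0.30
  a_AF = 84/840 = 0.10, a_DF = 84/840 = 0.10, a_FF = 42/840 = 0.05, a_OF = 210/840 = 0.25
  a_AO = 72/1440 = 0.05, a_DO = 0/1440 = 0.00, a_FO = 360/1440 = 0.25, a_OO = 360/1440 = 0.25
I − A =
  [   1.00    -0.15    -0.10    -0.05]
  [  -0.05     0.95    -0.10     0.00]
  [  -0.10    -0.30     0.95    -0.25]
  [  -0.05    -0.30    -0.25     0.75]
Compute the cofactors C_ij = (−1)^(i+j)·(3×3 minor ij) of I−A; the adjugate is their transpose:
adj(I−A) = Cᵀ =
  [ 0.587500   0.145500   0.095875   0.071125]
  [ 0.041250   0.637625   0.079125   0.029125]
  [ 0.098125   0.313875   0.703750   0.241125]
  [ 0.088375   0.369375   0.272625   0.852875]
det(I−A) = Σ_j (I−A)_1j·C_1j = (1.00)(0.587500) + (-0.15)(0.041250) + (-0.10)(0.098125) + (-0.05)(0.088375) = 0.56708125
(I − A)⁻¹ = adj(I−A) / det(I−A) ≈
  [   1.0360     0.2566     0.1691     0.1254]
  [   0.0727     1.1244     0.1395     0.0514]
  [   0.1730     0.5535     1.2410     0.4252]
  [   0.1558     0.6514     0.4808     1.5040]
First solve x = (I − A)⁻¹ d = adj(I−A)·d / det(I−A); in particular x_D = (0.041250·290 + 0.637625·370 + 0.079125·260 + 0.029125·400) / 0.56708125 = 280.10625 / 0.56708125 ≈ 493.9438.
Intermediate flow from F to D: z_FD = a_FD · x_D = 0.30 × 280.10625 / 0.56708125 = 84.031875 / 0.56708125 ≈ 148.18.

z_FD = 148.18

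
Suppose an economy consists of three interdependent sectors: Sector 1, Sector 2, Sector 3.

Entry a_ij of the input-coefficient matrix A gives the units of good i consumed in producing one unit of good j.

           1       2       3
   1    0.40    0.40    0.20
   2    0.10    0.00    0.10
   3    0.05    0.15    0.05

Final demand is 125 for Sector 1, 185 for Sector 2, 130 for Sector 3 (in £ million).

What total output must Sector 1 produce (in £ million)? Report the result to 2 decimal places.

I − A =
  [   0.60    -0.40    -0.20]
  [  -0.10     1.00    -0.10]
  [  -0.05    -0.15     0.95]
Cofactors of I−A, C_ij = (−1)^(i+j)·(minor ij) (rows/columns in the sector order above):
  C_11 = (1.00)(0.95) − (-0.10)(-0.15) = 0.9350
  C_12 = −[(-0.10)(0.95) − (-0.10)(-0.05)] = 0.1000
  C_13 = (-0.10)(-0.15) − (1.00)(-0.05) = 0.0650
  C_21 = −[(-0.40)(0.95) − (-0.20)(-0.15)] = 0.4100
  C_22 = (0.60)(0.95) − (-0.20)(-0.05) = 0.5600
  C_23 = −[(0.60)(-0.15) − (-0.40)(-0.05)] = 0.1100
  C_31 = (-0.40)(-0.10) − (-0.20)(1.00) = 0.2400
  C_32 = −[(0.60)(-0.10) − (-0.20)(-0.10)] = 0.0800
  C_33 = (0.60)(1.00) − (-0.40)(-0.10) = 0.5600
det(I−A) = Σ_j (I−A)_1j·C_1j = (0.60)(0.9350) + (-0.40)(0.1000) + (-0.20)(0.0650) = 0.5080
adj(I−A) = Cᵀ =
  [ 0.9350   0.4100   0.2400]
  [ 0.1000   0.5600   0.0800]
  [ 0.0650   0.1100   0.5600]
(I − A)⁻¹ = adj(I−A) / det(I−A) ≈
  [   1.8406     0.8071     0.4724]
  [   0.1969     1.1024     0.1575]
  [   0.1280     0.2165     1.1024]
x = (I − A)⁻¹ d = adj(I−A)·d / det(I−A), with det(I−A) = 0.5080:
  x_1 = (0.9350·125 + 0.4100·185 + 0.2400·130) / 0.5080 = 223.925 / 0.5080 ≈ 440.80
  x_2 = (0.1000·125 + 0.5600·185 + 0.0800·130) / 0.5080 = 126.50 / 0.5080 ≈ 249.02
  x_3 = (0.0650·125 + 0.1100·185 + 0.5600·130) / 0.5080 = 101.275 / 0.5080 ≈ 199.36

x_1 = 440.80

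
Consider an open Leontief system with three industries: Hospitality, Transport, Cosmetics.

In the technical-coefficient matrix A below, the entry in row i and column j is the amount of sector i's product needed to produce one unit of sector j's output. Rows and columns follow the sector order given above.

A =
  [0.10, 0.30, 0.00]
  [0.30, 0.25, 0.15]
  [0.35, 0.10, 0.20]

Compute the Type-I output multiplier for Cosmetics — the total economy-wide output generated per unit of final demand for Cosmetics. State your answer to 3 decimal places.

I − A =
  [   0.90    -0.30     0.00]
  [  -0.30     0.75    -0.15]
  [  -0.35    -0.10     0.80]
Cofactors of I−A, C_ij = (−1)^(i+j)·(minor ij) (rows/columns in the sector order above):
  C_11 = (0.75)(0.80) − (-0.15)(-0.10) = 0.5850
  C_12 = −[(-0.30)(0.80) − (-0.15)(-0.35)] = 0.2925
  C_13 = (-0.30)(-0.10) − (0.75)(-0.35) = 0.2925
  C_21 = −[(-0.30)(0.80) − (0.00)(-0.10)] = 0.2400
  C_22 = (0.90)(0.80) − (0.00)(-0.35) = 0.7200
  C_23 = −[(0.90)(-0.10) − (-0.30)(-0.35)] = 0.1950
  C_31 = (-0.30)(-0.15) − (0.00)(0.75) = 0.0450
  C_32 = −[(0.90)(-0.15) − (0.00)(-0.30)] = 0.1350
  C_33 = (0.90)(0.75) − (-0.30)(-0.30) = 0.5850
det(I−A) = Σ_j (I−A)_1j·C_1j = (0.90)(0.5850) + (-0.30)(0.2925) + (0.00)(0.2925) = 0.43875
adj(I−A) = Cᵀ =
  [ 0.5850   0.2400   0.0450]
  [ 0.2925   0.7200   0.1350]
  [ 0.2925   0.1950   0.5850]
(I − A)⁻¹ = adj(I−A) / det(I−A) ≈
  [   1.3333     0.5470     0.1026]
  [   0.6667     1.6410     0.3077]
  [   0.6667     0.4444     1.3333]
The output multiplier for sector j is the column-j sum of the Leontief inverse (I − A)⁻¹ = adj(I−A) / det(I−A).
Column 3 of adj(I−A): (0.0450, 0.1350, 0.5850); det(I−A) = 0.43875.
m_3 = (0.0450 + 0.1350 + 0.5850) / 0.43875 = 0.765 / 0.43875 ≈ 1.744.

m_3 = 1.744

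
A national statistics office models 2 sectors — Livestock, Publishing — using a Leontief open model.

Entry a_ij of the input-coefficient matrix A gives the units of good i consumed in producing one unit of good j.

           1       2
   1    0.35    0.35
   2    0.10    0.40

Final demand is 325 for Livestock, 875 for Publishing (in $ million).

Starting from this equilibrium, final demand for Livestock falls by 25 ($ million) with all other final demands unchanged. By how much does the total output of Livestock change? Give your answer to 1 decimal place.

Δx_1 = -42.3

I − A =
  [   0.65    -0.35]
  [  -0.10     0.60]
det(I−A) = (0.65)(0.60) − (-0.35)(-0.10) = 0.3550
adj(I−A) = [[0.60, 0.35], [0.10, 0.65]]
(I − A)⁻¹ = adj(I−A) / det(I−A) ≈
  [   1.6901     0.9859]
  [   0.2817     1.8310]
Δx = (I − A)⁻¹ Δd with Δd having -25 in the Livestock component and 0 elsewhere.
So Δx_1 = L_11 · (-25), where L_11 = adj(I−A)_11 / det(I−A) = 0.60 / 0.3550.
Δx_1 = 0.60 × (-25) / 0.3550 = -15.00 / 0.3550 ≈ -42.3.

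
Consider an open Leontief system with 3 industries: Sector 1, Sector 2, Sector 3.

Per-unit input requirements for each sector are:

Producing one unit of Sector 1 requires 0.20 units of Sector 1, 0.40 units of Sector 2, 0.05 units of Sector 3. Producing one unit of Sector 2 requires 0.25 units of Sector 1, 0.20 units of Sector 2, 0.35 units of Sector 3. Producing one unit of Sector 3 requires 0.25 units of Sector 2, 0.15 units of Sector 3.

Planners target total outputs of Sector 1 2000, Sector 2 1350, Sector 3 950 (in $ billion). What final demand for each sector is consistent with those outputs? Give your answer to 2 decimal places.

d_1 = 1262.50, d_2 = 42.50, d_3 = 235.00

I − A =
  [   0.80    -0.25     0.00]
  [  -0.40     0.80    -0.25]
  [  -0.05    -0.35     0.85]
d = (I − A) x:
  d_1 = (+0.80)·2000 + (-0.25)·1350 + (+0.00)·950 = 1262.50
  d_2 = (-0.40)·2000 + (+0.80)·1350 + (-0.25)·950 = 42.50
  d_3 = (-0.05)·2000 + (-0.35)·1350 + (+0.85)·950 = 235.00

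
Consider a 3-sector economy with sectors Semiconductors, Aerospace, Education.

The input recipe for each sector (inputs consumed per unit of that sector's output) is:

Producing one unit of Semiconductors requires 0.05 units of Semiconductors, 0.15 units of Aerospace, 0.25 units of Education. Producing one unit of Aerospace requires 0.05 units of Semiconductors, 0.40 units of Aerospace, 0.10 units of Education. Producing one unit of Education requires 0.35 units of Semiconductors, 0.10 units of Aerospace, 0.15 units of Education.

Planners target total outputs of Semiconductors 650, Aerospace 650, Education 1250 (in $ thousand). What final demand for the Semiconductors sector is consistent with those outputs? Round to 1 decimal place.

d_1 = 147.5

I − A =
  [   0.95    -0.05    -0.35]
  [  -0.15     0.60    -0.10]
  [  -0.25    -0.10     0.85]
d = (I − A) x:
  d_1 = (+0.95)·650 + (-0.05)·650 + (-0.35)·1250 = 147.5
  d_2 = (-0.15)·650 + (+0.60)·650 + (-0.10)·1250 = 167.5
  d_3 = (-0.25)·650 + (-0.10)·650 + (+0.85)·1250 = 835.0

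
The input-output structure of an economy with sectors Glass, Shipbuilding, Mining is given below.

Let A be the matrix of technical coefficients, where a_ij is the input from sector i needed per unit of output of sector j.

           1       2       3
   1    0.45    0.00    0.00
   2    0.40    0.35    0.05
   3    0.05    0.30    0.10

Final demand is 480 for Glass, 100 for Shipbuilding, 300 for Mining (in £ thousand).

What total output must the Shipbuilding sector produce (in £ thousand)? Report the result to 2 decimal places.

I − A =
  [   0.55     0.00     0.00]
  [  -0.40     0.65    -0.05]
  [  -0.05    -0.30     0.90]
Cofactors of I−A, C_ij = (−1)^(i+j)·(minor ij) (rows/columns in the sector order above):
  C_11 = (0.65)(0.90) − (-0.05)(-0.30) = 0.5700
  C_12 = −[(-0.40)(0.90) − (-0.05)(-0.05)] = 0.3625
  C_13 = (-0.40)(-0.30) − (0.65)(-0.05) = 0.1525
  C_21 = −[(0.00)(0.90) − (0.00)(-0.30)] = 0.0000
  C_22 = (0.55)(0.90) − (0.00)(-0.05) = 0.4950
  C_23 = −[(0.55)(-0.30) − (0.00)(-0.05)] = 0.1650
  C_31 = (0.00)(-0.05) − (0.00)(0.65) = 0.0000
  C_32 = −[(0.55)(-0.05) − (0.00)(-0.40)] = 0.0275
  C_33 = (0.55)(0.65) − (0.00)(-0.40) = 0.3575
det(I−A) = Σ_j (I−A)_1j·C_1j = (0.55)(0.5700) + (0.00)(0.3625) + (0.00)(0.1525) = 0.3135
adj(I−A) = Cᵀ =
  [ 0.5700   0.0000   0.0000]
  [ 0.3625   0.4950   0.0275]
  [ 0.1525   0.1650   0.3575]
(I − A)⁻¹ = adj(I−A) / det(I−A) ≈
  [   1.8182     0.0000     0.0000]
  [   1.1563     1.5789     0.0877]
  [   0.4864     0.5263     1.1404]
x = (I − A)⁻¹ d = adj(I−A)·d / det(I−A), with det(I−A) = 0.3135:
  x_1 = (0.5700·480 + 0.0000·100 + 0.0000·300) / 0.3135 = 273.60 / 0.3135 ≈ 872.73
  x_2 = (0.3625·480 + 0.4950·100 + 0.0275·300) / 0.3135 = 231.75 / 0.3135 ≈ 739.23
  x_3 = (0.1525·480 + 0.1650·100 + 0.3575·300) / 0.3135 = 196.95 / 0.3135 ≈ 628.23

x_2 = 739.23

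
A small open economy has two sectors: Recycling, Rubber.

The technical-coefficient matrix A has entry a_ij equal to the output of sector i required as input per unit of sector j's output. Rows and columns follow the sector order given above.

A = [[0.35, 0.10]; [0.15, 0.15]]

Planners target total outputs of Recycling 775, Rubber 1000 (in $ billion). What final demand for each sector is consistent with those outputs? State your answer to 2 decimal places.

I − A =
  [   0.65    -0.10]
  [  -0.15     0.85]
d = (I − A) x:
  d_1 = (+0.65)·775 + (-0.10)·1000 = 403.75
  d_2 = (-0.15)·775 + (+0.85)·1000 = 733.75

d_1 = 403.75, d_2 = 733.75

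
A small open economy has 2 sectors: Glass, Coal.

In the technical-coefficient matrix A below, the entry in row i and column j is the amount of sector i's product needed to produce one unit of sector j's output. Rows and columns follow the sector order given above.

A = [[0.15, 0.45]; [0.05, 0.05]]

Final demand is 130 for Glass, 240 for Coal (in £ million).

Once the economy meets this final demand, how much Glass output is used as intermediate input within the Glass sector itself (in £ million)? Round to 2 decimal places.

z_GG = 44.24

I − A =
  [   0.85    -0.45]
  [  -0.05     0.95]
det(I−A) = (0.85)(0.95) − (-0.45)(-0.05) = 0.7850
adj(I−A) = [[0.95, 0.45], [0.05, 0.85]]
(I − A)⁻¹ = adj(I−A) / det(I−A) ≈
  [   1.2102     0.5732]
  [   0.0637     1.0828]
First solve x = (I − A)⁻¹ d = adj(I−A)·d / det(I−A); in particular x_G = (0.95·130 + 0.45·240) / 0.7850 = 231.50 / 0.7850 ≈ 294.9045.
Intermediate flow from G to G: z_GG = a_GG · x_G = 0.15 × 231.50 / 0.7850 = 34.725 / 0.7850 ≈ 44.24.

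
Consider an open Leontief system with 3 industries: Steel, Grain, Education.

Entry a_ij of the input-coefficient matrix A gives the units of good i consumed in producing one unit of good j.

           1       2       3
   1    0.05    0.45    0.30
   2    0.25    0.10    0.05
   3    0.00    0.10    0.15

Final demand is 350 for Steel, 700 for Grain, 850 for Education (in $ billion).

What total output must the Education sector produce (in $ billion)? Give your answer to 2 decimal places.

I − A =
  [   0.95    -0.45    -0.30]
  [  -0.25     0.90    -0.05]
  [   0.00    -0.10     0.85]
Cofactors of I−A, C_ij = (−1)^(i+j)·(minor ij) (rows/columns in the sector order above):
  C_11 = (0.90)(0.85) − (-0.05)(-0.10) = 0.7600
  C_12 = −[(-0.25)(0.85) − (-0.05)(0.00)] = 0.2125
  C_13 = (-0.25)(-0.10) − (0.90)(0.00) = 0.0250
  C_21 = −[(-0.45)(0.85) − (-0.30)(-0.10)] = 0.4125
  C_22 = (0.95)(0.85) − (-0.30)(0.00) = 0.8075
  C_23 = −[(0.95)(-0.10) − (-0.45)(0.00)] = 0.0950
  C_31 = (-0.45)(-0.05) − (-0.30)(0.90) = 0.2925
  C_32 = −[(0.95)(-0.05) − (-0.30)(-0.25)] = 0.1225
  C_33 = (0.95)(0.90) − (-0.45)(-0.25) = 0.7425
det(I−A) = Σ_j (I−A)_1j·C_1j = (0.95)(0.7600) + (-0.45)(0.2125) + (-0.30)(0.0250) = 0.618875
adj(I−A) = Cᵀ =
  [ 0.7600   0.4125   0.2925]
  [ 0.2125   0.8075   0.1225]
  [ 0.0250   0.0950   0.7425]
(I − A)⁻¹ = adj(I−A) / det(I−A) ≈
  [   1.2280     0.6665     0.4726]
  [   0.3434     1.3048     0.1979]
  [   0.0404     0.1535     1.1998]
x = (I − A)⁻¹ d = adj(I−A)·d / det(I−A), with det(I−A) = 0.618875:
  x_1 = (0.7600·350 + 0.4125·700 + 0.2925·850) / 0.618875 = 803.375 / 0.618875 ≈ 1298.12
  x_2 = (0.2125·350 + 0.8075·700 + 0.1225·850) / 0.618875 = 743.75 / 0.618875 ≈ 1201.78
  x_3 = (0.0250·350 + 0.0950·700 + 0.7425·850) / 0.618875 = 706.375 / 0.618875 ≈ 1141.39

x_3 = 1141.39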